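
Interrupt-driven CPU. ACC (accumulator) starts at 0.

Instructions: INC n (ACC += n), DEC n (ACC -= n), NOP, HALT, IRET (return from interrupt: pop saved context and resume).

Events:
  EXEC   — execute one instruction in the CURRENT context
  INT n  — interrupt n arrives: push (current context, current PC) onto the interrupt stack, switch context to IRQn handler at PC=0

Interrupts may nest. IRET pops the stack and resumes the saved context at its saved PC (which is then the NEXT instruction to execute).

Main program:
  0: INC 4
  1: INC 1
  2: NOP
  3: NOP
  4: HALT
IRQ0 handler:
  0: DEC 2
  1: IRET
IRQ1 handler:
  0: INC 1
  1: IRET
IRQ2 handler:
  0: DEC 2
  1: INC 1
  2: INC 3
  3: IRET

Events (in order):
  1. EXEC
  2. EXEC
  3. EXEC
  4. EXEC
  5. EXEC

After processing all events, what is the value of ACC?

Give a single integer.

Answer: 5

Derivation:
Event 1 (EXEC): [MAIN] PC=0: INC 4 -> ACC=4
Event 2 (EXEC): [MAIN] PC=1: INC 1 -> ACC=5
Event 3 (EXEC): [MAIN] PC=2: NOP
Event 4 (EXEC): [MAIN] PC=3: NOP
Event 5 (EXEC): [MAIN] PC=4: HALT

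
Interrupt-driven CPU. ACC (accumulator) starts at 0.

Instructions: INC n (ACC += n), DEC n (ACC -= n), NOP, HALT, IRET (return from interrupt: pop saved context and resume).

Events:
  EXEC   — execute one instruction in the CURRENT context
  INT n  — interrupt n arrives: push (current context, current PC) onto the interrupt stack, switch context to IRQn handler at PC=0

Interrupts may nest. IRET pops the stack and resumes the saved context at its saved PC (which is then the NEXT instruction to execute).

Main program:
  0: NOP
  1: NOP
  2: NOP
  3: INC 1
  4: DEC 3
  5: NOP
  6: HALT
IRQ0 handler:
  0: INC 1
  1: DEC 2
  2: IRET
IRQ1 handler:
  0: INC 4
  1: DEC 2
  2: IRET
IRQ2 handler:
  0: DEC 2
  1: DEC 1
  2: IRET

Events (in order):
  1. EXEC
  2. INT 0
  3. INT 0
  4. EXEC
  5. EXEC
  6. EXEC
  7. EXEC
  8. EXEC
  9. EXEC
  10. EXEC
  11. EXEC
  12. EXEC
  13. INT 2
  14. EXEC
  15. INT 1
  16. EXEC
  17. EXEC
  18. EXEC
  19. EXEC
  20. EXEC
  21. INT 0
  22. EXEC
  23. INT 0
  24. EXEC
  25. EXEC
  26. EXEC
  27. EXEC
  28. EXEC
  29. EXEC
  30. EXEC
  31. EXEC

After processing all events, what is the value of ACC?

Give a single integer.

Event 1 (EXEC): [MAIN] PC=0: NOP
Event 2 (INT 0): INT 0 arrives: push (MAIN, PC=1), enter IRQ0 at PC=0 (depth now 1)
Event 3 (INT 0): INT 0 arrives: push (IRQ0, PC=0), enter IRQ0 at PC=0 (depth now 2)
Event 4 (EXEC): [IRQ0] PC=0: INC 1 -> ACC=1
Event 5 (EXEC): [IRQ0] PC=1: DEC 2 -> ACC=-1
Event 6 (EXEC): [IRQ0] PC=2: IRET -> resume IRQ0 at PC=0 (depth now 1)
Event 7 (EXEC): [IRQ0] PC=0: INC 1 -> ACC=0
Event 8 (EXEC): [IRQ0] PC=1: DEC 2 -> ACC=-2
Event 9 (EXEC): [IRQ0] PC=2: IRET -> resume MAIN at PC=1 (depth now 0)
Event 10 (EXEC): [MAIN] PC=1: NOP
Event 11 (EXEC): [MAIN] PC=2: NOP
Event 12 (EXEC): [MAIN] PC=3: INC 1 -> ACC=-1
Event 13 (INT 2): INT 2 arrives: push (MAIN, PC=4), enter IRQ2 at PC=0 (depth now 1)
Event 14 (EXEC): [IRQ2] PC=0: DEC 2 -> ACC=-3
Event 15 (INT 1): INT 1 arrives: push (IRQ2, PC=1), enter IRQ1 at PC=0 (depth now 2)
Event 16 (EXEC): [IRQ1] PC=0: INC 4 -> ACC=1
Event 17 (EXEC): [IRQ1] PC=1: DEC 2 -> ACC=-1
Event 18 (EXEC): [IRQ1] PC=2: IRET -> resume IRQ2 at PC=1 (depth now 1)
Event 19 (EXEC): [IRQ2] PC=1: DEC 1 -> ACC=-2
Event 20 (EXEC): [IRQ2] PC=2: IRET -> resume MAIN at PC=4 (depth now 0)
Event 21 (INT 0): INT 0 arrives: push (MAIN, PC=4), enter IRQ0 at PC=0 (depth now 1)
Event 22 (EXEC): [IRQ0] PC=0: INC 1 -> ACC=-1
Event 23 (INT 0): INT 0 arrives: push (IRQ0, PC=1), enter IRQ0 at PC=0 (depth now 2)
Event 24 (EXEC): [IRQ0] PC=0: INC 1 -> ACC=0
Event 25 (EXEC): [IRQ0] PC=1: DEC 2 -> ACC=-2
Event 26 (EXEC): [IRQ0] PC=2: IRET -> resume IRQ0 at PC=1 (depth now 1)
Event 27 (EXEC): [IRQ0] PC=1: DEC 2 -> ACC=-4
Event 28 (EXEC): [IRQ0] PC=2: IRET -> resume MAIN at PC=4 (depth now 0)
Event 29 (EXEC): [MAIN] PC=4: DEC 3 -> ACC=-7
Event 30 (EXEC): [MAIN] PC=5: NOP
Event 31 (EXEC): [MAIN] PC=6: HALT

Answer: -7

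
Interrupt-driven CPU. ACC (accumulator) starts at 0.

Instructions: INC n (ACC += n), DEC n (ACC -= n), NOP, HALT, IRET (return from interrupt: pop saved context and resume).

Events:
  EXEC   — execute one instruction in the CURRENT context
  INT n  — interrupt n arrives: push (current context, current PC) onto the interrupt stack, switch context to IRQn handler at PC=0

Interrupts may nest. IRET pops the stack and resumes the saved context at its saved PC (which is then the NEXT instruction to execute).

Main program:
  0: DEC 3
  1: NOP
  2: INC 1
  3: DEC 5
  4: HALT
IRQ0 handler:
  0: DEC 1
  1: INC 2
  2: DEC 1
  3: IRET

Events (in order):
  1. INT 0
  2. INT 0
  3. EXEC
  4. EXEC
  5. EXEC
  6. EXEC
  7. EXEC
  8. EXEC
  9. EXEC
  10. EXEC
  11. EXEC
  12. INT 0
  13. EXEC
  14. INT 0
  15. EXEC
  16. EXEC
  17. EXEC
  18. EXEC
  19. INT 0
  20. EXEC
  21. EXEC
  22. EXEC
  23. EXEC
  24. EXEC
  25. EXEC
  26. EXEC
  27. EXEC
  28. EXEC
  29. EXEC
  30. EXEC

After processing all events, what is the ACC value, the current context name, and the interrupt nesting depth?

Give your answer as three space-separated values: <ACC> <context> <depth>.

Event 1 (INT 0): INT 0 arrives: push (MAIN, PC=0), enter IRQ0 at PC=0 (depth now 1)
Event 2 (INT 0): INT 0 arrives: push (IRQ0, PC=0), enter IRQ0 at PC=0 (depth now 2)
Event 3 (EXEC): [IRQ0] PC=0: DEC 1 -> ACC=-1
Event 4 (EXEC): [IRQ0] PC=1: INC 2 -> ACC=1
Event 5 (EXEC): [IRQ0] PC=2: DEC 1 -> ACC=0
Event 6 (EXEC): [IRQ0] PC=3: IRET -> resume IRQ0 at PC=0 (depth now 1)
Event 7 (EXEC): [IRQ0] PC=0: DEC 1 -> ACC=-1
Event 8 (EXEC): [IRQ0] PC=1: INC 2 -> ACC=1
Event 9 (EXEC): [IRQ0] PC=2: DEC 1 -> ACC=0
Event 10 (EXEC): [IRQ0] PC=3: IRET -> resume MAIN at PC=0 (depth now 0)
Event 11 (EXEC): [MAIN] PC=0: DEC 3 -> ACC=-3
Event 12 (INT 0): INT 0 arrives: push (MAIN, PC=1), enter IRQ0 at PC=0 (depth now 1)
Event 13 (EXEC): [IRQ0] PC=0: DEC 1 -> ACC=-4
Event 14 (INT 0): INT 0 arrives: push (IRQ0, PC=1), enter IRQ0 at PC=0 (depth now 2)
Event 15 (EXEC): [IRQ0] PC=0: DEC 1 -> ACC=-5
Event 16 (EXEC): [IRQ0] PC=1: INC 2 -> ACC=-3
Event 17 (EXEC): [IRQ0] PC=2: DEC 1 -> ACC=-4
Event 18 (EXEC): [IRQ0] PC=3: IRET -> resume IRQ0 at PC=1 (depth now 1)
Event 19 (INT 0): INT 0 arrives: push (IRQ0, PC=1), enter IRQ0 at PC=0 (depth now 2)
Event 20 (EXEC): [IRQ0] PC=0: DEC 1 -> ACC=-5
Event 21 (EXEC): [IRQ0] PC=1: INC 2 -> ACC=-3
Event 22 (EXEC): [IRQ0] PC=2: DEC 1 -> ACC=-4
Event 23 (EXEC): [IRQ0] PC=3: IRET -> resume IRQ0 at PC=1 (depth now 1)
Event 24 (EXEC): [IRQ0] PC=1: INC 2 -> ACC=-2
Event 25 (EXEC): [IRQ0] PC=2: DEC 1 -> ACC=-3
Event 26 (EXEC): [IRQ0] PC=3: IRET -> resume MAIN at PC=1 (depth now 0)
Event 27 (EXEC): [MAIN] PC=1: NOP
Event 28 (EXEC): [MAIN] PC=2: INC 1 -> ACC=-2
Event 29 (EXEC): [MAIN] PC=3: DEC 5 -> ACC=-7
Event 30 (EXEC): [MAIN] PC=4: HALT

Answer: -7 MAIN 0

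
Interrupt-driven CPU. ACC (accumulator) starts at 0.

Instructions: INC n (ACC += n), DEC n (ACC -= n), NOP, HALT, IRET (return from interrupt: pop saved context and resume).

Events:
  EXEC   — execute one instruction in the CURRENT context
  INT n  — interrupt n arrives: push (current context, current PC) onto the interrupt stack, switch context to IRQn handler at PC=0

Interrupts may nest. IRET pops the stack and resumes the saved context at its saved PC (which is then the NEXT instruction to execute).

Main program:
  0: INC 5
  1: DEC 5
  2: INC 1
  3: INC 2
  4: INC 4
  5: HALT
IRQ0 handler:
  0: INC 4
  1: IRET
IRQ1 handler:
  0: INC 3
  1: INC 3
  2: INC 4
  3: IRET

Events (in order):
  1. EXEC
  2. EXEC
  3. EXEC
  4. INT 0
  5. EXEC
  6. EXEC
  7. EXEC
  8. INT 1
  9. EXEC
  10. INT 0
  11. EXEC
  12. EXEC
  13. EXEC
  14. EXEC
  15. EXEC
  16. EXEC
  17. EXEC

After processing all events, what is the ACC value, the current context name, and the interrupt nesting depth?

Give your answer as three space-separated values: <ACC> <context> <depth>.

Event 1 (EXEC): [MAIN] PC=0: INC 5 -> ACC=5
Event 2 (EXEC): [MAIN] PC=1: DEC 5 -> ACC=0
Event 3 (EXEC): [MAIN] PC=2: INC 1 -> ACC=1
Event 4 (INT 0): INT 0 arrives: push (MAIN, PC=3), enter IRQ0 at PC=0 (depth now 1)
Event 5 (EXEC): [IRQ0] PC=0: INC 4 -> ACC=5
Event 6 (EXEC): [IRQ0] PC=1: IRET -> resume MAIN at PC=3 (depth now 0)
Event 7 (EXEC): [MAIN] PC=3: INC 2 -> ACC=7
Event 8 (INT 1): INT 1 arrives: push (MAIN, PC=4), enter IRQ1 at PC=0 (depth now 1)
Event 9 (EXEC): [IRQ1] PC=0: INC 3 -> ACC=10
Event 10 (INT 0): INT 0 arrives: push (IRQ1, PC=1), enter IRQ0 at PC=0 (depth now 2)
Event 11 (EXEC): [IRQ0] PC=0: INC 4 -> ACC=14
Event 12 (EXEC): [IRQ0] PC=1: IRET -> resume IRQ1 at PC=1 (depth now 1)
Event 13 (EXEC): [IRQ1] PC=1: INC 3 -> ACC=17
Event 14 (EXEC): [IRQ1] PC=2: INC 4 -> ACC=21
Event 15 (EXEC): [IRQ1] PC=3: IRET -> resume MAIN at PC=4 (depth now 0)
Event 16 (EXEC): [MAIN] PC=4: INC 4 -> ACC=25
Event 17 (EXEC): [MAIN] PC=5: HALT

Answer: 25 MAIN 0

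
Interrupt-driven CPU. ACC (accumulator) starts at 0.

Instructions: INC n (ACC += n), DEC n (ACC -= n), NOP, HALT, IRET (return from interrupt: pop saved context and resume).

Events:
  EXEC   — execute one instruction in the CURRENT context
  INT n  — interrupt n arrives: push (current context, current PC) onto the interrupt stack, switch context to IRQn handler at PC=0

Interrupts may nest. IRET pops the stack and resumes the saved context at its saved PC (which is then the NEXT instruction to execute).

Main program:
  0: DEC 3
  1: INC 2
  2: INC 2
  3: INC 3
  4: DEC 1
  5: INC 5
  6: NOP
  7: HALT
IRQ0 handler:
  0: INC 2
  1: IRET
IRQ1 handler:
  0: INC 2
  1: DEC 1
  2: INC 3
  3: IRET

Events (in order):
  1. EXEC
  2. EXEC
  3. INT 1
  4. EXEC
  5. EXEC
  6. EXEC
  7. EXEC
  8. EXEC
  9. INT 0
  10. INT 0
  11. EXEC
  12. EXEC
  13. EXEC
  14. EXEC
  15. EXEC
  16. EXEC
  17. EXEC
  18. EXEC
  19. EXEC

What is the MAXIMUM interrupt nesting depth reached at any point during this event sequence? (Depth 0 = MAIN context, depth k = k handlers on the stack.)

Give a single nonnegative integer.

Event 1 (EXEC): [MAIN] PC=0: DEC 3 -> ACC=-3 [depth=0]
Event 2 (EXEC): [MAIN] PC=1: INC 2 -> ACC=-1 [depth=0]
Event 3 (INT 1): INT 1 arrives: push (MAIN, PC=2), enter IRQ1 at PC=0 (depth now 1) [depth=1]
Event 4 (EXEC): [IRQ1] PC=0: INC 2 -> ACC=1 [depth=1]
Event 5 (EXEC): [IRQ1] PC=1: DEC 1 -> ACC=0 [depth=1]
Event 6 (EXEC): [IRQ1] PC=2: INC 3 -> ACC=3 [depth=1]
Event 7 (EXEC): [IRQ1] PC=3: IRET -> resume MAIN at PC=2 (depth now 0) [depth=0]
Event 8 (EXEC): [MAIN] PC=2: INC 2 -> ACC=5 [depth=0]
Event 9 (INT 0): INT 0 arrives: push (MAIN, PC=3), enter IRQ0 at PC=0 (depth now 1) [depth=1]
Event 10 (INT 0): INT 0 arrives: push (IRQ0, PC=0), enter IRQ0 at PC=0 (depth now 2) [depth=2]
Event 11 (EXEC): [IRQ0] PC=0: INC 2 -> ACC=7 [depth=2]
Event 12 (EXEC): [IRQ0] PC=1: IRET -> resume IRQ0 at PC=0 (depth now 1) [depth=1]
Event 13 (EXEC): [IRQ0] PC=0: INC 2 -> ACC=9 [depth=1]
Event 14 (EXEC): [IRQ0] PC=1: IRET -> resume MAIN at PC=3 (depth now 0) [depth=0]
Event 15 (EXEC): [MAIN] PC=3: INC 3 -> ACC=12 [depth=0]
Event 16 (EXEC): [MAIN] PC=4: DEC 1 -> ACC=11 [depth=0]
Event 17 (EXEC): [MAIN] PC=5: INC 5 -> ACC=16 [depth=0]
Event 18 (EXEC): [MAIN] PC=6: NOP [depth=0]
Event 19 (EXEC): [MAIN] PC=7: HALT [depth=0]
Max depth observed: 2

Answer: 2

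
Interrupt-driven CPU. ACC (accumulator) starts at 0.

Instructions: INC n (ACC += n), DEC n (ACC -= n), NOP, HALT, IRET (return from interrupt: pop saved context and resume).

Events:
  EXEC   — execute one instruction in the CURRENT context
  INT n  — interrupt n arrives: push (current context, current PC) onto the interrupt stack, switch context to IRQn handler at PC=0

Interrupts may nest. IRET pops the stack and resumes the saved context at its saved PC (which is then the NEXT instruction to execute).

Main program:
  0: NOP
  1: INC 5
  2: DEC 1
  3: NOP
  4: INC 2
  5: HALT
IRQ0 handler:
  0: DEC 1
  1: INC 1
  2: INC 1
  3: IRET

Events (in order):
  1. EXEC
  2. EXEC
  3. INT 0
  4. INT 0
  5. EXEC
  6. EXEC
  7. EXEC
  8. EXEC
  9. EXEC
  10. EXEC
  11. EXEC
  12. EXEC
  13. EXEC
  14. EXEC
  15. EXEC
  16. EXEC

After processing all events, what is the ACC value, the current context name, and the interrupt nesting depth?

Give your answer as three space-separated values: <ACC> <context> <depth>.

Answer: 8 MAIN 0

Derivation:
Event 1 (EXEC): [MAIN] PC=0: NOP
Event 2 (EXEC): [MAIN] PC=1: INC 5 -> ACC=5
Event 3 (INT 0): INT 0 arrives: push (MAIN, PC=2), enter IRQ0 at PC=0 (depth now 1)
Event 4 (INT 0): INT 0 arrives: push (IRQ0, PC=0), enter IRQ0 at PC=0 (depth now 2)
Event 5 (EXEC): [IRQ0] PC=0: DEC 1 -> ACC=4
Event 6 (EXEC): [IRQ0] PC=1: INC 1 -> ACC=5
Event 7 (EXEC): [IRQ0] PC=2: INC 1 -> ACC=6
Event 8 (EXEC): [IRQ0] PC=3: IRET -> resume IRQ0 at PC=0 (depth now 1)
Event 9 (EXEC): [IRQ0] PC=0: DEC 1 -> ACC=5
Event 10 (EXEC): [IRQ0] PC=1: INC 1 -> ACC=6
Event 11 (EXEC): [IRQ0] PC=2: INC 1 -> ACC=7
Event 12 (EXEC): [IRQ0] PC=3: IRET -> resume MAIN at PC=2 (depth now 0)
Event 13 (EXEC): [MAIN] PC=2: DEC 1 -> ACC=6
Event 14 (EXEC): [MAIN] PC=3: NOP
Event 15 (EXEC): [MAIN] PC=4: INC 2 -> ACC=8
Event 16 (EXEC): [MAIN] PC=5: HALT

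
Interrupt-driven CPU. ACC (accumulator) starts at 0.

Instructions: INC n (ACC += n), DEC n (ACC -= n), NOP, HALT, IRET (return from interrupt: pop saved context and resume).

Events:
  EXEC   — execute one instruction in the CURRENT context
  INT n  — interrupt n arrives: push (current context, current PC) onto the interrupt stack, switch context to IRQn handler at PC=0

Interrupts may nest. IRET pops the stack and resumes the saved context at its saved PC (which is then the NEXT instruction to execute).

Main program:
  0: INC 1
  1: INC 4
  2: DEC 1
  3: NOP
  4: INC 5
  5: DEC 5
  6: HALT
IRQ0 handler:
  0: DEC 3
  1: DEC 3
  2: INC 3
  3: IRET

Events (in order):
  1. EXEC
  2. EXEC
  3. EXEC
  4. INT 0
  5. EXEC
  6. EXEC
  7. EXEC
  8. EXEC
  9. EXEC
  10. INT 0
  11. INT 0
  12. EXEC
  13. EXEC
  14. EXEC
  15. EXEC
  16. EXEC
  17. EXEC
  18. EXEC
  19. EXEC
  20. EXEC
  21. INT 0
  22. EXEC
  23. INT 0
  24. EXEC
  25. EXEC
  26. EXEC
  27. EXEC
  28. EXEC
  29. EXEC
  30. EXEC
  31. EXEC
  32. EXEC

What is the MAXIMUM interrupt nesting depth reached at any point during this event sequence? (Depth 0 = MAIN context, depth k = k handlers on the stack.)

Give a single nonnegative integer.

Event 1 (EXEC): [MAIN] PC=0: INC 1 -> ACC=1 [depth=0]
Event 2 (EXEC): [MAIN] PC=1: INC 4 -> ACC=5 [depth=0]
Event 3 (EXEC): [MAIN] PC=2: DEC 1 -> ACC=4 [depth=0]
Event 4 (INT 0): INT 0 arrives: push (MAIN, PC=3), enter IRQ0 at PC=0 (depth now 1) [depth=1]
Event 5 (EXEC): [IRQ0] PC=0: DEC 3 -> ACC=1 [depth=1]
Event 6 (EXEC): [IRQ0] PC=1: DEC 3 -> ACC=-2 [depth=1]
Event 7 (EXEC): [IRQ0] PC=2: INC 3 -> ACC=1 [depth=1]
Event 8 (EXEC): [IRQ0] PC=3: IRET -> resume MAIN at PC=3 (depth now 0) [depth=0]
Event 9 (EXEC): [MAIN] PC=3: NOP [depth=0]
Event 10 (INT 0): INT 0 arrives: push (MAIN, PC=4), enter IRQ0 at PC=0 (depth now 1) [depth=1]
Event 11 (INT 0): INT 0 arrives: push (IRQ0, PC=0), enter IRQ0 at PC=0 (depth now 2) [depth=2]
Event 12 (EXEC): [IRQ0] PC=0: DEC 3 -> ACC=-2 [depth=2]
Event 13 (EXEC): [IRQ0] PC=1: DEC 3 -> ACC=-5 [depth=2]
Event 14 (EXEC): [IRQ0] PC=2: INC 3 -> ACC=-2 [depth=2]
Event 15 (EXEC): [IRQ0] PC=3: IRET -> resume IRQ0 at PC=0 (depth now 1) [depth=1]
Event 16 (EXEC): [IRQ0] PC=0: DEC 3 -> ACC=-5 [depth=1]
Event 17 (EXEC): [IRQ0] PC=1: DEC 3 -> ACC=-8 [depth=1]
Event 18 (EXEC): [IRQ0] PC=2: INC 3 -> ACC=-5 [depth=1]
Event 19 (EXEC): [IRQ0] PC=3: IRET -> resume MAIN at PC=4 (depth now 0) [depth=0]
Event 20 (EXEC): [MAIN] PC=4: INC 5 -> ACC=0 [depth=0]
Event 21 (INT 0): INT 0 arrives: push (MAIN, PC=5), enter IRQ0 at PC=0 (depth now 1) [depth=1]
Event 22 (EXEC): [IRQ0] PC=0: DEC 3 -> ACC=-3 [depth=1]
Event 23 (INT 0): INT 0 arrives: push (IRQ0, PC=1), enter IRQ0 at PC=0 (depth now 2) [depth=2]
Event 24 (EXEC): [IRQ0] PC=0: DEC 3 -> ACC=-6 [depth=2]
Event 25 (EXEC): [IRQ0] PC=1: DEC 3 -> ACC=-9 [depth=2]
Event 26 (EXEC): [IRQ0] PC=2: INC 3 -> ACC=-6 [depth=2]
Event 27 (EXEC): [IRQ0] PC=3: IRET -> resume IRQ0 at PC=1 (depth now 1) [depth=1]
Event 28 (EXEC): [IRQ0] PC=1: DEC 3 -> ACC=-9 [depth=1]
Event 29 (EXEC): [IRQ0] PC=2: INC 3 -> ACC=-6 [depth=1]
Event 30 (EXEC): [IRQ0] PC=3: IRET -> resume MAIN at PC=5 (depth now 0) [depth=0]
Event 31 (EXEC): [MAIN] PC=5: DEC 5 -> ACC=-11 [depth=0]
Event 32 (EXEC): [MAIN] PC=6: HALT [depth=0]
Max depth observed: 2

Answer: 2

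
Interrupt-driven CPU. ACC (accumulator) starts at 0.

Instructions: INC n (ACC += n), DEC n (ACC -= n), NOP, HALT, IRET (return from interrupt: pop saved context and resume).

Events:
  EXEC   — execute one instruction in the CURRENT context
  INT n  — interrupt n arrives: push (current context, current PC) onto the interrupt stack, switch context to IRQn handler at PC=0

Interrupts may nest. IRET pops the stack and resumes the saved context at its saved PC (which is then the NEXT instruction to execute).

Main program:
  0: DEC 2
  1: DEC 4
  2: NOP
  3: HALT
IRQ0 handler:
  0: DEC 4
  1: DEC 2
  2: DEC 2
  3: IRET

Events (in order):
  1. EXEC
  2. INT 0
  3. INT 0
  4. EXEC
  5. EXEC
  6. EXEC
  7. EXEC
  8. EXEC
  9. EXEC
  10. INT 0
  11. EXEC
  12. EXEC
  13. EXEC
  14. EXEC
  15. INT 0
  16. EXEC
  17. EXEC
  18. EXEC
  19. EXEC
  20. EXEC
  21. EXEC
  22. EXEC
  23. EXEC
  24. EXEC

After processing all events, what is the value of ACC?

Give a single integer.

Event 1 (EXEC): [MAIN] PC=0: DEC 2 -> ACC=-2
Event 2 (INT 0): INT 0 arrives: push (MAIN, PC=1), enter IRQ0 at PC=0 (depth now 1)
Event 3 (INT 0): INT 0 arrives: push (IRQ0, PC=0), enter IRQ0 at PC=0 (depth now 2)
Event 4 (EXEC): [IRQ0] PC=0: DEC 4 -> ACC=-6
Event 5 (EXEC): [IRQ0] PC=1: DEC 2 -> ACC=-8
Event 6 (EXEC): [IRQ0] PC=2: DEC 2 -> ACC=-10
Event 7 (EXEC): [IRQ0] PC=3: IRET -> resume IRQ0 at PC=0 (depth now 1)
Event 8 (EXEC): [IRQ0] PC=0: DEC 4 -> ACC=-14
Event 9 (EXEC): [IRQ0] PC=1: DEC 2 -> ACC=-16
Event 10 (INT 0): INT 0 arrives: push (IRQ0, PC=2), enter IRQ0 at PC=0 (depth now 2)
Event 11 (EXEC): [IRQ0] PC=0: DEC 4 -> ACC=-20
Event 12 (EXEC): [IRQ0] PC=1: DEC 2 -> ACC=-22
Event 13 (EXEC): [IRQ0] PC=2: DEC 2 -> ACC=-24
Event 14 (EXEC): [IRQ0] PC=3: IRET -> resume IRQ0 at PC=2 (depth now 1)
Event 15 (INT 0): INT 0 arrives: push (IRQ0, PC=2), enter IRQ0 at PC=0 (depth now 2)
Event 16 (EXEC): [IRQ0] PC=0: DEC 4 -> ACC=-28
Event 17 (EXEC): [IRQ0] PC=1: DEC 2 -> ACC=-30
Event 18 (EXEC): [IRQ0] PC=2: DEC 2 -> ACC=-32
Event 19 (EXEC): [IRQ0] PC=3: IRET -> resume IRQ0 at PC=2 (depth now 1)
Event 20 (EXEC): [IRQ0] PC=2: DEC 2 -> ACC=-34
Event 21 (EXEC): [IRQ0] PC=3: IRET -> resume MAIN at PC=1 (depth now 0)
Event 22 (EXEC): [MAIN] PC=1: DEC 4 -> ACC=-38
Event 23 (EXEC): [MAIN] PC=2: NOP
Event 24 (EXEC): [MAIN] PC=3: HALT

Answer: -38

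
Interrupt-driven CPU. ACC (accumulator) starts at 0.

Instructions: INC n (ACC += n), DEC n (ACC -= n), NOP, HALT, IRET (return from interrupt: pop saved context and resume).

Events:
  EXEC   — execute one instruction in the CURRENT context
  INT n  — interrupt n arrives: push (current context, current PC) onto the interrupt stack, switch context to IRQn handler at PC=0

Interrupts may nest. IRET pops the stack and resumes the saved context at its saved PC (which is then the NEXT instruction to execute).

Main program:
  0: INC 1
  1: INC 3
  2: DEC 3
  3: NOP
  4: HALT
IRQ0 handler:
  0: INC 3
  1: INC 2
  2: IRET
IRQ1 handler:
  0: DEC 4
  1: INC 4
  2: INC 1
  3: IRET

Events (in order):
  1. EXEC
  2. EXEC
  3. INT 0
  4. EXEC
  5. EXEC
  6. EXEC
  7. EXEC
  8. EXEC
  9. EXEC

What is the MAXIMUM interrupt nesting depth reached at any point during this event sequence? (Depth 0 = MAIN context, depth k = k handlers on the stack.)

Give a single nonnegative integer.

Answer: 1

Derivation:
Event 1 (EXEC): [MAIN] PC=0: INC 1 -> ACC=1 [depth=0]
Event 2 (EXEC): [MAIN] PC=1: INC 3 -> ACC=4 [depth=0]
Event 3 (INT 0): INT 0 arrives: push (MAIN, PC=2), enter IRQ0 at PC=0 (depth now 1) [depth=1]
Event 4 (EXEC): [IRQ0] PC=0: INC 3 -> ACC=7 [depth=1]
Event 5 (EXEC): [IRQ0] PC=1: INC 2 -> ACC=9 [depth=1]
Event 6 (EXEC): [IRQ0] PC=2: IRET -> resume MAIN at PC=2 (depth now 0) [depth=0]
Event 7 (EXEC): [MAIN] PC=2: DEC 3 -> ACC=6 [depth=0]
Event 8 (EXEC): [MAIN] PC=3: NOP [depth=0]
Event 9 (EXEC): [MAIN] PC=4: HALT [depth=0]
Max depth observed: 1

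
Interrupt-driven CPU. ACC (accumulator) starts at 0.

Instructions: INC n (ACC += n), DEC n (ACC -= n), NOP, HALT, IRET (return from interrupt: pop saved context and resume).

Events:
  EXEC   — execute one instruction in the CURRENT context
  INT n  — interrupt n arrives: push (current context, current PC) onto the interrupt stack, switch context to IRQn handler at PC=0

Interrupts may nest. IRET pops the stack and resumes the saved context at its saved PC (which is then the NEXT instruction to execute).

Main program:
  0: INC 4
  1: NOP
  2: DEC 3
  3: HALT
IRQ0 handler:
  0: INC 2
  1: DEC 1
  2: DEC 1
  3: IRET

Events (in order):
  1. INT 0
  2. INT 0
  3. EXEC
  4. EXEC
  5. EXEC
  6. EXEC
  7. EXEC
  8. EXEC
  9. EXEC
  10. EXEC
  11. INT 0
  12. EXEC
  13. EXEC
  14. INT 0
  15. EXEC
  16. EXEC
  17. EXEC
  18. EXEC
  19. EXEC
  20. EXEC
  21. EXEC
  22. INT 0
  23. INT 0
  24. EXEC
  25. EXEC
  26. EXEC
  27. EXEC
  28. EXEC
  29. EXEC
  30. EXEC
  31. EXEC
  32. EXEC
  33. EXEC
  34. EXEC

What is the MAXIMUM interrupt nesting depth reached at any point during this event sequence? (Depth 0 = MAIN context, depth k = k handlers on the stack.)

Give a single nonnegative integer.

Event 1 (INT 0): INT 0 arrives: push (MAIN, PC=0), enter IRQ0 at PC=0 (depth now 1) [depth=1]
Event 2 (INT 0): INT 0 arrives: push (IRQ0, PC=0), enter IRQ0 at PC=0 (depth now 2) [depth=2]
Event 3 (EXEC): [IRQ0] PC=0: INC 2 -> ACC=2 [depth=2]
Event 4 (EXEC): [IRQ0] PC=1: DEC 1 -> ACC=1 [depth=2]
Event 5 (EXEC): [IRQ0] PC=2: DEC 1 -> ACC=0 [depth=2]
Event 6 (EXEC): [IRQ0] PC=3: IRET -> resume IRQ0 at PC=0 (depth now 1) [depth=1]
Event 7 (EXEC): [IRQ0] PC=0: INC 2 -> ACC=2 [depth=1]
Event 8 (EXEC): [IRQ0] PC=1: DEC 1 -> ACC=1 [depth=1]
Event 9 (EXEC): [IRQ0] PC=2: DEC 1 -> ACC=0 [depth=1]
Event 10 (EXEC): [IRQ0] PC=3: IRET -> resume MAIN at PC=0 (depth now 0) [depth=0]
Event 11 (INT 0): INT 0 arrives: push (MAIN, PC=0), enter IRQ0 at PC=0 (depth now 1) [depth=1]
Event 12 (EXEC): [IRQ0] PC=0: INC 2 -> ACC=2 [depth=1]
Event 13 (EXEC): [IRQ0] PC=1: DEC 1 -> ACC=1 [depth=1]
Event 14 (INT 0): INT 0 arrives: push (IRQ0, PC=2), enter IRQ0 at PC=0 (depth now 2) [depth=2]
Event 15 (EXEC): [IRQ0] PC=0: INC 2 -> ACC=3 [depth=2]
Event 16 (EXEC): [IRQ0] PC=1: DEC 1 -> ACC=2 [depth=2]
Event 17 (EXEC): [IRQ0] PC=2: DEC 1 -> ACC=1 [depth=2]
Event 18 (EXEC): [IRQ0] PC=3: IRET -> resume IRQ0 at PC=2 (depth now 1) [depth=1]
Event 19 (EXEC): [IRQ0] PC=2: DEC 1 -> ACC=0 [depth=1]
Event 20 (EXEC): [IRQ0] PC=3: IRET -> resume MAIN at PC=0 (depth now 0) [depth=0]
Event 21 (EXEC): [MAIN] PC=0: INC 4 -> ACC=4 [depth=0]
Event 22 (INT 0): INT 0 arrives: push (MAIN, PC=1), enter IRQ0 at PC=0 (depth now 1) [depth=1]
Event 23 (INT 0): INT 0 arrives: push (IRQ0, PC=0), enter IRQ0 at PC=0 (depth now 2) [depth=2]
Event 24 (EXEC): [IRQ0] PC=0: INC 2 -> ACC=6 [depth=2]
Event 25 (EXEC): [IRQ0] PC=1: DEC 1 -> ACC=5 [depth=2]
Event 26 (EXEC): [IRQ0] PC=2: DEC 1 -> ACC=4 [depth=2]
Event 27 (EXEC): [IRQ0] PC=3: IRET -> resume IRQ0 at PC=0 (depth now 1) [depth=1]
Event 28 (EXEC): [IRQ0] PC=0: INC 2 -> ACC=6 [depth=1]
Event 29 (EXEC): [IRQ0] PC=1: DEC 1 -> ACC=5 [depth=1]
Event 30 (EXEC): [IRQ0] PC=2: DEC 1 -> ACC=4 [depth=1]
Event 31 (EXEC): [IRQ0] PC=3: IRET -> resume MAIN at PC=1 (depth now 0) [depth=0]
Event 32 (EXEC): [MAIN] PC=1: NOP [depth=0]
Event 33 (EXEC): [MAIN] PC=2: DEC 3 -> ACC=1 [depth=0]
Event 34 (EXEC): [MAIN] PC=3: HALT [depth=0]
Max depth observed: 2

Answer: 2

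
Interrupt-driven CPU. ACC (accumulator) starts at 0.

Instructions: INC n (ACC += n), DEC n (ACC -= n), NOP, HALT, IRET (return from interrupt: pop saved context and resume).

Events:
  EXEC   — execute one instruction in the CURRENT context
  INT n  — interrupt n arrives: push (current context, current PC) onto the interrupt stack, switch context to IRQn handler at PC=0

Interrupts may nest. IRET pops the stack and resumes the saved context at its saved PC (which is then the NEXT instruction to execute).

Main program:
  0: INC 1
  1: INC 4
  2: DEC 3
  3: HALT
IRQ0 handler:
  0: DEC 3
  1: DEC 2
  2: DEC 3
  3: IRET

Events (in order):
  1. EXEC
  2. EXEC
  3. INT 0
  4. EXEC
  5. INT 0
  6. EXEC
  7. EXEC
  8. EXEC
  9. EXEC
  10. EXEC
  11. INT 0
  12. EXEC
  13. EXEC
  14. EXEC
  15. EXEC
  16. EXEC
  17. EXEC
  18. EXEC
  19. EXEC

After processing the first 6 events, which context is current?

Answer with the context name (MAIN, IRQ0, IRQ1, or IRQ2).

Event 1 (EXEC): [MAIN] PC=0: INC 1 -> ACC=1
Event 2 (EXEC): [MAIN] PC=1: INC 4 -> ACC=5
Event 3 (INT 0): INT 0 arrives: push (MAIN, PC=2), enter IRQ0 at PC=0 (depth now 1)
Event 4 (EXEC): [IRQ0] PC=0: DEC 3 -> ACC=2
Event 5 (INT 0): INT 0 arrives: push (IRQ0, PC=1), enter IRQ0 at PC=0 (depth now 2)
Event 6 (EXEC): [IRQ0] PC=0: DEC 3 -> ACC=-1

Answer: IRQ0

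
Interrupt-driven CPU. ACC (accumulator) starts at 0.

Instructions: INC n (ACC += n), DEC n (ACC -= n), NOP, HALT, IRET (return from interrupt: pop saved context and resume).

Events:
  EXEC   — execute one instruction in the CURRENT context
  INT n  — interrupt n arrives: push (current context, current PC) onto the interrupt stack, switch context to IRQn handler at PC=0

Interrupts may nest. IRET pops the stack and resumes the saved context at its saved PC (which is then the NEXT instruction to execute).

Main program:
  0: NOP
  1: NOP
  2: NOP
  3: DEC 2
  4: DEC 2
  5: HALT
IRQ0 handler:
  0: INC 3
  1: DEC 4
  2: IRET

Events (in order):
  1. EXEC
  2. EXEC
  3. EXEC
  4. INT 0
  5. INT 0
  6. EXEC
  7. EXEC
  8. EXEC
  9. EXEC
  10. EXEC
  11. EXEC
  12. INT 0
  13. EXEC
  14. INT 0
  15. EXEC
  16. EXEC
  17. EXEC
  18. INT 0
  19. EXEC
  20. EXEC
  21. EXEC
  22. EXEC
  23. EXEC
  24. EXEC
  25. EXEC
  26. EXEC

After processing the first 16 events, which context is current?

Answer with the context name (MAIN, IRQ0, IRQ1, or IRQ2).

Answer: IRQ0

Derivation:
Event 1 (EXEC): [MAIN] PC=0: NOP
Event 2 (EXEC): [MAIN] PC=1: NOP
Event 3 (EXEC): [MAIN] PC=2: NOP
Event 4 (INT 0): INT 0 arrives: push (MAIN, PC=3), enter IRQ0 at PC=0 (depth now 1)
Event 5 (INT 0): INT 0 arrives: push (IRQ0, PC=0), enter IRQ0 at PC=0 (depth now 2)
Event 6 (EXEC): [IRQ0] PC=0: INC 3 -> ACC=3
Event 7 (EXEC): [IRQ0] PC=1: DEC 4 -> ACC=-1
Event 8 (EXEC): [IRQ0] PC=2: IRET -> resume IRQ0 at PC=0 (depth now 1)
Event 9 (EXEC): [IRQ0] PC=0: INC 3 -> ACC=2
Event 10 (EXEC): [IRQ0] PC=1: DEC 4 -> ACC=-2
Event 11 (EXEC): [IRQ0] PC=2: IRET -> resume MAIN at PC=3 (depth now 0)
Event 12 (INT 0): INT 0 arrives: push (MAIN, PC=3), enter IRQ0 at PC=0 (depth now 1)
Event 13 (EXEC): [IRQ0] PC=0: INC 3 -> ACC=1
Event 14 (INT 0): INT 0 arrives: push (IRQ0, PC=1), enter IRQ0 at PC=0 (depth now 2)
Event 15 (EXEC): [IRQ0] PC=0: INC 3 -> ACC=4
Event 16 (EXEC): [IRQ0] PC=1: DEC 4 -> ACC=0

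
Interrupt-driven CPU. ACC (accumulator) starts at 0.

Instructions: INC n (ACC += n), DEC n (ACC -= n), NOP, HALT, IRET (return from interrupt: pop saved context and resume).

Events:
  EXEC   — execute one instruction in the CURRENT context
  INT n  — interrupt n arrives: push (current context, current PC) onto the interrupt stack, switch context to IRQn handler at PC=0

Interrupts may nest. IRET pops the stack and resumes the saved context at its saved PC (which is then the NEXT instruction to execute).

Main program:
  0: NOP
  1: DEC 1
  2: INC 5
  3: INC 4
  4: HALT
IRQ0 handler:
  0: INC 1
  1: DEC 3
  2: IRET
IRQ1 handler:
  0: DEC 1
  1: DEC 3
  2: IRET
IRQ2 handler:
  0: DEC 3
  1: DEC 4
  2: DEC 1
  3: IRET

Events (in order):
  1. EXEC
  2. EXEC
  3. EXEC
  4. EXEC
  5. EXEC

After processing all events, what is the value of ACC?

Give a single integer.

Event 1 (EXEC): [MAIN] PC=0: NOP
Event 2 (EXEC): [MAIN] PC=1: DEC 1 -> ACC=-1
Event 3 (EXEC): [MAIN] PC=2: INC 5 -> ACC=4
Event 4 (EXEC): [MAIN] PC=3: INC 4 -> ACC=8
Event 5 (EXEC): [MAIN] PC=4: HALT

Answer: 8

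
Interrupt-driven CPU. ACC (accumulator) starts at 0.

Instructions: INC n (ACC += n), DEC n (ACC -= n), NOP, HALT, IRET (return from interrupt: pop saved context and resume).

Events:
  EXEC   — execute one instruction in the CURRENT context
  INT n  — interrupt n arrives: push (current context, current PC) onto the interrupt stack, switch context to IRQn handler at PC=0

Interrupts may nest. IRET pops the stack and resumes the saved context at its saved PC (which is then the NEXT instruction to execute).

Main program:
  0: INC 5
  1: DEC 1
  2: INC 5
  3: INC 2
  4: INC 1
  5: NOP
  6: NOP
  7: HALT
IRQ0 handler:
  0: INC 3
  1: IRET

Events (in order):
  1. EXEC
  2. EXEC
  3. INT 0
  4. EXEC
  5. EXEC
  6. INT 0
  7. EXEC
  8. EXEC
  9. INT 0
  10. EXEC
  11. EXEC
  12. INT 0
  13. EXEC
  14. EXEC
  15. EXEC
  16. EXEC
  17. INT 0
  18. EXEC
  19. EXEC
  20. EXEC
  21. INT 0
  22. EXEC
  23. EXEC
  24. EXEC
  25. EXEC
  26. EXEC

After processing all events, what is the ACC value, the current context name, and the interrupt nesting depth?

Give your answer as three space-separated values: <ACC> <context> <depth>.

Answer: 30 MAIN 0

Derivation:
Event 1 (EXEC): [MAIN] PC=0: INC 5 -> ACC=5
Event 2 (EXEC): [MAIN] PC=1: DEC 1 -> ACC=4
Event 3 (INT 0): INT 0 arrives: push (MAIN, PC=2), enter IRQ0 at PC=0 (depth now 1)
Event 4 (EXEC): [IRQ0] PC=0: INC 3 -> ACC=7
Event 5 (EXEC): [IRQ0] PC=1: IRET -> resume MAIN at PC=2 (depth now 0)
Event 6 (INT 0): INT 0 arrives: push (MAIN, PC=2), enter IRQ0 at PC=0 (depth now 1)
Event 7 (EXEC): [IRQ0] PC=0: INC 3 -> ACC=10
Event 8 (EXEC): [IRQ0] PC=1: IRET -> resume MAIN at PC=2 (depth now 0)
Event 9 (INT 0): INT 0 arrives: push (MAIN, PC=2), enter IRQ0 at PC=0 (depth now 1)
Event 10 (EXEC): [IRQ0] PC=0: INC 3 -> ACC=13
Event 11 (EXEC): [IRQ0] PC=1: IRET -> resume MAIN at PC=2 (depth now 0)
Event 12 (INT 0): INT 0 arrives: push (MAIN, PC=2), enter IRQ0 at PC=0 (depth now 1)
Event 13 (EXEC): [IRQ0] PC=0: INC 3 -> ACC=16
Event 14 (EXEC): [IRQ0] PC=1: IRET -> resume MAIN at PC=2 (depth now 0)
Event 15 (EXEC): [MAIN] PC=2: INC 5 -> ACC=21
Event 16 (EXEC): [MAIN] PC=3: INC 2 -> ACC=23
Event 17 (INT 0): INT 0 arrives: push (MAIN, PC=4), enter IRQ0 at PC=0 (depth now 1)
Event 18 (EXEC): [IRQ0] PC=0: INC 3 -> ACC=26
Event 19 (EXEC): [IRQ0] PC=1: IRET -> resume MAIN at PC=4 (depth now 0)
Event 20 (EXEC): [MAIN] PC=4: INC 1 -> ACC=27
Event 21 (INT 0): INT 0 arrives: push (MAIN, PC=5), enter IRQ0 at PC=0 (depth now 1)
Event 22 (EXEC): [IRQ0] PC=0: INC 3 -> ACC=30
Event 23 (EXEC): [IRQ0] PC=1: IRET -> resume MAIN at PC=5 (depth now 0)
Event 24 (EXEC): [MAIN] PC=5: NOP
Event 25 (EXEC): [MAIN] PC=6: NOP
Event 26 (EXEC): [MAIN] PC=7: HALT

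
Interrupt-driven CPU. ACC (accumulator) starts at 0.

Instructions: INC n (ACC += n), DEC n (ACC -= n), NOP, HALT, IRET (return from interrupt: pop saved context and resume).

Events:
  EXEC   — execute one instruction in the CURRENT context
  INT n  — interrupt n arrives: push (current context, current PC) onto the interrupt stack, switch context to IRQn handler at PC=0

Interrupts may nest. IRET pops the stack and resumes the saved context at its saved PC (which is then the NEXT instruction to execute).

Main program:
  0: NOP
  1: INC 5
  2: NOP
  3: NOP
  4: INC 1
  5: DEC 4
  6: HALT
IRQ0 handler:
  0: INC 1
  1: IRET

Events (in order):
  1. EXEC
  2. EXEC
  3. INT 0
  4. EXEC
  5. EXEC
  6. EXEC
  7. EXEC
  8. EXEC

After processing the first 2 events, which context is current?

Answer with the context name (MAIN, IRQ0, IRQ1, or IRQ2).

Event 1 (EXEC): [MAIN] PC=0: NOP
Event 2 (EXEC): [MAIN] PC=1: INC 5 -> ACC=5

Answer: MAIN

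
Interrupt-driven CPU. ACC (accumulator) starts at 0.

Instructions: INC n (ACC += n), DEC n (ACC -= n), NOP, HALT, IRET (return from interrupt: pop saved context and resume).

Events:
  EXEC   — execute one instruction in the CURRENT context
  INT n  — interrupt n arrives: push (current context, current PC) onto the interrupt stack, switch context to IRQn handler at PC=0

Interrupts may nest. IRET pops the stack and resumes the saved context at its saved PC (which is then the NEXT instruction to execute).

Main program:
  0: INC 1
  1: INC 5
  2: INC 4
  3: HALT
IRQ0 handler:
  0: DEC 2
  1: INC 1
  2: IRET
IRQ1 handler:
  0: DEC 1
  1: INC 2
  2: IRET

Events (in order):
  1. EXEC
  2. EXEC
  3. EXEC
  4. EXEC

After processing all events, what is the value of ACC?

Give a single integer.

Answer: 10

Derivation:
Event 1 (EXEC): [MAIN] PC=0: INC 1 -> ACC=1
Event 2 (EXEC): [MAIN] PC=1: INC 5 -> ACC=6
Event 3 (EXEC): [MAIN] PC=2: INC 4 -> ACC=10
Event 4 (EXEC): [MAIN] PC=3: HALT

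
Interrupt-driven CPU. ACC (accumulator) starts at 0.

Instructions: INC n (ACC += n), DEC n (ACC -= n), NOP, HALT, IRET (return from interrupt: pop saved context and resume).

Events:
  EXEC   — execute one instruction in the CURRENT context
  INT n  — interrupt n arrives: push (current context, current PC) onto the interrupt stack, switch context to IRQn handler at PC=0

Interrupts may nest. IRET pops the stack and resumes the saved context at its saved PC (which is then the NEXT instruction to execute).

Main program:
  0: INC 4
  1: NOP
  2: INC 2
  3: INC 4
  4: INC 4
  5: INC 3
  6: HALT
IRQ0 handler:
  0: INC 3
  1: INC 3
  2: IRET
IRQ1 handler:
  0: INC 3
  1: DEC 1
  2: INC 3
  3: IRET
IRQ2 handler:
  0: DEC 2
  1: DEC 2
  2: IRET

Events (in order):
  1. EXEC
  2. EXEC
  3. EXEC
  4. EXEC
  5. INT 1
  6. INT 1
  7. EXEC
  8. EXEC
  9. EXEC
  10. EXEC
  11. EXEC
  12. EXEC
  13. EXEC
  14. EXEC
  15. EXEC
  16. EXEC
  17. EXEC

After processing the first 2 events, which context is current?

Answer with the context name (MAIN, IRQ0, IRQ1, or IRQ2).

Answer: MAIN

Derivation:
Event 1 (EXEC): [MAIN] PC=0: INC 4 -> ACC=4
Event 2 (EXEC): [MAIN] PC=1: NOP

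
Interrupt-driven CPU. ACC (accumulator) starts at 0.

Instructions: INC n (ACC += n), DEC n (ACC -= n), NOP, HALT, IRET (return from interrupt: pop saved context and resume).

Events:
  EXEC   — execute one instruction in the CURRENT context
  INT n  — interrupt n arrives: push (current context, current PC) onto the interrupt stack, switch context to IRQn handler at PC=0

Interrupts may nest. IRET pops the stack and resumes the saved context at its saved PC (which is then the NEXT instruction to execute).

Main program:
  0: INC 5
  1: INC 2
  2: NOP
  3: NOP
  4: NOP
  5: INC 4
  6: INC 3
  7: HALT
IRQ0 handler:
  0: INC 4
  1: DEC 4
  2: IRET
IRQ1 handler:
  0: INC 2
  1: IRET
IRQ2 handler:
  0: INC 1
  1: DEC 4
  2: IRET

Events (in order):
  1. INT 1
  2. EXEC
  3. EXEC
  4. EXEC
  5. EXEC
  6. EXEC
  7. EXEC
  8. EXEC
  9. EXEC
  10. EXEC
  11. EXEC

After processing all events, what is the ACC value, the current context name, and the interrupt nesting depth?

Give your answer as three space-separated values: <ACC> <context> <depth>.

Answer: 16 MAIN 0

Derivation:
Event 1 (INT 1): INT 1 arrives: push (MAIN, PC=0), enter IRQ1 at PC=0 (depth now 1)
Event 2 (EXEC): [IRQ1] PC=0: INC 2 -> ACC=2
Event 3 (EXEC): [IRQ1] PC=1: IRET -> resume MAIN at PC=0 (depth now 0)
Event 4 (EXEC): [MAIN] PC=0: INC 5 -> ACC=7
Event 5 (EXEC): [MAIN] PC=1: INC 2 -> ACC=9
Event 6 (EXEC): [MAIN] PC=2: NOP
Event 7 (EXEC): [MAIN] PC=3: NOP
Event 8 (EXEC): [MAIN] PC=4: NOP
Event 9 (EXEC): [MAIN] PC=5: INC 4 -> ACC=13
Event 10 (EXEC): [MAIN] PC=6: INC 3 -> ACC=16
Event 11 (EXEC): [MAIN] PC=7: HALT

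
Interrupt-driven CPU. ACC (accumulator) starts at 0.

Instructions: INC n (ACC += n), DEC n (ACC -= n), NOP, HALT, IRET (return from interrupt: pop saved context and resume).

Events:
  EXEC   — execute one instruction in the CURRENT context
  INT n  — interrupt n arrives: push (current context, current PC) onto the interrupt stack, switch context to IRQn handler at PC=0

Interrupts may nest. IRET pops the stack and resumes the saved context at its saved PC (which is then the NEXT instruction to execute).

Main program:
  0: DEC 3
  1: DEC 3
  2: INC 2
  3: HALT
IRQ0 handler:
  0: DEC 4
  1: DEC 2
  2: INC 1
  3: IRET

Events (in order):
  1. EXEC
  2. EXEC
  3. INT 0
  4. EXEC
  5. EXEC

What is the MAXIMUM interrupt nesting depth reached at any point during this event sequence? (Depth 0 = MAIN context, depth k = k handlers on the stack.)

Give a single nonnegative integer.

Event 1 (EXEC): [MAIN] PC=0: DEC 3 -> ACC=-3 [depth=0]
Event 2 (EXEC): [MAIN] PC=1: DEC 3 -> ACC=-6 [depth=0]
Event 3 (INT 0): INT 0 arrives: push (MAIN, PC=2), enter IRQ0 at PC=0 (depth now 1) [depth=1]
Event 4 (EXEC): [IRQ0] PC=0: DEC 4 -> ACC=-10 [depth=1]
Event 5 (EXEC): [IRQ0] PC=1: DEC 2 -> ACC=-12 [depth=1]
Max depth observed: 1

Answer: 1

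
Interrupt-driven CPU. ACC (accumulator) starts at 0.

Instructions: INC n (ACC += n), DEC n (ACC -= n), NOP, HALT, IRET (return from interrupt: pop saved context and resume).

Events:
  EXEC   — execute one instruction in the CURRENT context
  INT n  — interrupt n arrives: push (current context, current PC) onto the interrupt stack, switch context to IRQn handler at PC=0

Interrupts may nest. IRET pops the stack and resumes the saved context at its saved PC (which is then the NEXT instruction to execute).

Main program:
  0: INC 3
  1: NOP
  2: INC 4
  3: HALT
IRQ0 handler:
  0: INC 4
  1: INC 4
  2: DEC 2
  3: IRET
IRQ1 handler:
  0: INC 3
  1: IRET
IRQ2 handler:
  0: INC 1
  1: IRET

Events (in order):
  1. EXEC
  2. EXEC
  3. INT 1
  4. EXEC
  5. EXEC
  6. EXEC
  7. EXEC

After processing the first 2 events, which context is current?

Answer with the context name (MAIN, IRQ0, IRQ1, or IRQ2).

Event 1 (EXEC): [MAIN] PC=0: INC 3 -> ACC=3
Event 2 (EXEC): [MAIN] PC=1: NOP

Answer: MAIN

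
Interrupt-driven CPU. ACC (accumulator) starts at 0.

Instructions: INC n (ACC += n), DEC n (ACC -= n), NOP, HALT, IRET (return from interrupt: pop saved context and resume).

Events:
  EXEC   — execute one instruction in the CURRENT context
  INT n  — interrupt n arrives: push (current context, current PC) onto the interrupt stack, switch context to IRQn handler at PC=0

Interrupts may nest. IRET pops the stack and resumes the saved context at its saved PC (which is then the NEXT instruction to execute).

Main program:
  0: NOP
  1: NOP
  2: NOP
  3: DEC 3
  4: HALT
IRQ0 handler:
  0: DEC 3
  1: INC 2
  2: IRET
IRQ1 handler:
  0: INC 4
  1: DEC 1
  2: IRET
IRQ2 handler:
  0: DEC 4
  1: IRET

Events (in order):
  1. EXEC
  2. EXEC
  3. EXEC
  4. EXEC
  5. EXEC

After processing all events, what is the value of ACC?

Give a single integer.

Answer: -3

Derivation:
Event 1 (EXEC): [MAIN] PC=0: NOP
Event 2 (EXEC): [MAIN] PC=1: NOP
Event 3 (EXEC): [MAIN] PC=2: NOP
Event 4 (EXEC): [MAIN] PC=3: DEC 3 -> ACC=-3
Event 5 (EXEC): [MAIN] PC=4: HALT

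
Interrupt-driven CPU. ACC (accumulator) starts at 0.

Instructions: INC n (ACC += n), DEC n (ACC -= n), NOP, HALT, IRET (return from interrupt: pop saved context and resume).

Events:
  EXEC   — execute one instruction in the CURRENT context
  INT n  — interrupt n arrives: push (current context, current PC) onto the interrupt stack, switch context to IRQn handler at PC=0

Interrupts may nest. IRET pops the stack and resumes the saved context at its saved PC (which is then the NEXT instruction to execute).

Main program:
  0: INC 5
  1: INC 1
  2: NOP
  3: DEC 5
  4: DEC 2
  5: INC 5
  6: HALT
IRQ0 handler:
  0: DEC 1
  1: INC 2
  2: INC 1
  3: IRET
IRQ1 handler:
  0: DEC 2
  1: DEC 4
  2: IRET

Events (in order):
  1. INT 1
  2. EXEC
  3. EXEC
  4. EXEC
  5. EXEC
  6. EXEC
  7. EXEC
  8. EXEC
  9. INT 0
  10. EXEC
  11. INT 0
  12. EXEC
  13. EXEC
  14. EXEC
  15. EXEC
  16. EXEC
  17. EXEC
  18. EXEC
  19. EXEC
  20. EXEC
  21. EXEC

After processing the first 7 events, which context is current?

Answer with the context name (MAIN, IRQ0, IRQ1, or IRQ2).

Event 1 (INT 1): INT 1 arrives: push (MAIN, PC=0), enter IRQ1 at PC=0 (depth now 1)
Event 2 (EXEC): [IRQ1] PC=0: DEC 2 -> ACC=-2
Event 3 (EXEC): [IRQ1] PC=1: DEC 4 -> ACC=-6
Event 4 (EXEC): [IRQ1] PC=2: IRET -> resume MAIN at PC=0 (depth now 0)
Event 5 (EXEC): [MAIN] PC=0: INC 5 -> ACC=-1
Event 6 (EXEC): [MAIN] PC=1: INC 1 -> ACC=0
Event 7 (EXEC): [MAIN] PC=2: NOP

Answer: MAIN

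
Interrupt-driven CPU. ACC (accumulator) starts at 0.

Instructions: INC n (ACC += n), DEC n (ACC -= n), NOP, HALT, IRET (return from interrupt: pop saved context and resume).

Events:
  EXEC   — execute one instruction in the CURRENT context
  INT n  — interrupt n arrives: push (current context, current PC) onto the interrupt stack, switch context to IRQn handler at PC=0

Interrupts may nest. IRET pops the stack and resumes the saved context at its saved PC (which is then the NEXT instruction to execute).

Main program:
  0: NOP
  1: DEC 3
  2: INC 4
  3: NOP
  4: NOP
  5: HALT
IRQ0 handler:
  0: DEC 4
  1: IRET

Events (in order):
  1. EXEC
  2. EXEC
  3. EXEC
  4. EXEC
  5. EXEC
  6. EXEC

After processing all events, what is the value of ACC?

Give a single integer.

Event 1 (EXEC): [MAIN] PC=0: NOP
Event 2 (EXEC): [MAIN] PC=1: DEC 3 -> ACC=-3
Event 3 (EXEC): [MAIN] PC=2: INC 4 -> ACC=1
Event 4 (EXEC): [MAIN] PC=3: NOP
Event 5 (EXEC): [MAIN] PC=4: NOP
Event 6 (EXEC): [MAIN] PC=5: HALT

Answer: 1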